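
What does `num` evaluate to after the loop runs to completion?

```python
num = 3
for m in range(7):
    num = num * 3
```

Let's trace through this code step by step.

Initialize: num = 3
Entering loop: for m in range(7):
After iteration 1: m = 0, num = 9
After iteration 2: m = 1, num = 27
After iteration 3: m = 2, num = 81
After iteration 4: m = 3, num = 243
After iteration 5: m = 4, num = 729
After iteration 6: m = 5, num = 2187
After iteration 7: m = 6, num = 6561
Loop ends.

Final answer: 6561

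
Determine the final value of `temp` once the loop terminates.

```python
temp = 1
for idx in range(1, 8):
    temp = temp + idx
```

Let's trace through this code step by step.

Initialize: temp = 1
Entering loop: for idx in range(1, 8):
After iteration 1: idx = 1, temp = 2
After iteration 2: idx = 2, temp = 4
After iteration 3: idx = 3, temp = 7
After iteration 4: idx = 4, temp = 11
After iteration 5: idx = 5, temp = 16
After iteration 6: idx = 6, temp = 22
After iteration 7: idx = 7, temp = 29
Loop ends.

Final answer: 29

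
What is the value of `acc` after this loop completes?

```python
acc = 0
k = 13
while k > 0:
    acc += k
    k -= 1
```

Let's trace through this code step by step.

Initialize: acc = 0
Initialize: k = 13
Entering loop: while k > 0:
After iteration 1: acc = 13, k = 12
After iteration 2: acc = 25, k = 11
After iteration 3: acc = 36, k = 10
After iteration 4: acc = 46, k = 9
After iteration 5: acc = 55, k = 8
After iteration 6: acc = 63, k = 7
After iteration 7: acc = 70, k = 6
After iteration 8: acc = 76, k = 5
After iteration 9: acc = 81, k = 4
After iteration 10: acc = 85, k = 3
After iteration 11: acc = 88, k = 2
After iteration 12: acc = 90, k = 1
After iteration 13: acc = 91, k = 0
Loop ends.

Final answer: 91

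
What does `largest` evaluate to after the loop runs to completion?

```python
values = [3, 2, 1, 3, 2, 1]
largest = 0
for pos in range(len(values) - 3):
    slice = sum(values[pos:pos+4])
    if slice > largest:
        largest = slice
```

Let's trace through this code step by step.

Initialize: values = [3, 2, 1, 3, 2, 1]
Initialize: largest = 0
Entering loop: for pos in range(len(values) - 3):
After iteration 1: pos = 0, largest = 9, slice = 9
After iteration 2: pos = 1, largest = 9, slice = 8
After iteration 3: pos = 2, largest = 9, slice = 7
Loop ends.

Final answer: 9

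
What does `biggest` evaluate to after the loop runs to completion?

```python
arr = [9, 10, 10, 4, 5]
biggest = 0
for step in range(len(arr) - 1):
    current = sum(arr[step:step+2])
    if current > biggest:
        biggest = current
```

Let's trace through this code step by step.

Initialize: arr = [9, 10, 10, 4, 5]
Initialize: biggest = 0
Entering loop: for step in range(len(arr) - 1):
After iteration 1: step = 0, biggest = 19, current = 19
After iteration 2: step = 1, biggest = 20, current = 20
After iteration 3: step = 2, biggest = 20, current = 14
After iteration 4: step = 3, biggest = 20, current = 9
Loop ends.

Final answer: 20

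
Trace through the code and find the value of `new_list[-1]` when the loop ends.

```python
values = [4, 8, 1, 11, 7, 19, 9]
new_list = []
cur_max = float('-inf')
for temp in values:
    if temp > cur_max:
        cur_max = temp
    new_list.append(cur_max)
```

Let's trace through this code step by step.

Initialize: values = [4, 8, 1, 11, 7, 19, 9]
Initialize: new_list = []
Initialize: cur_max = -inf
Entering loop: for temp in values:
After iteration 1: temp = 4, new_list = [4], cur_max = 4
After iteration 2: temp = 8, new_list = [4, 8], cur_max = 8
After iteration 3: temp = 1, new_list = [4, 8, 8], cur_max = 8
After iteration 4: temp = 11, new_list = [4, 8, 8, 11], cur_max = 11
After iteration 5: temp = 7, new_list = [4, 8, 8, 11, 11], cur_max = 11
After iteration 6: temp = 19, new_list = [4, 8, 8, 11, 11, 19], cur_max = 19
After iteration 7: temp = 9, new_list = [4, 8, 8, 11, 11, 19, 19], cur_max = 19
Loop ends.
new_list[-1] = 19

Final answer: 19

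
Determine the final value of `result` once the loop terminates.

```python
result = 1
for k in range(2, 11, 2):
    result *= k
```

Let's trace through this code step by step.

Initialize: result = 1
Entering loop: for k in range(2, 11, 2):
After iteration 1: k = 2, result = 2
After iteration 2: k = 4, result = 8
After iteration 3: k = 6, result = 48
After iteration 4: k = 8, result = 384
After iteration 5: k = 10, result = 3840
Loop ends.

Final answer: 3840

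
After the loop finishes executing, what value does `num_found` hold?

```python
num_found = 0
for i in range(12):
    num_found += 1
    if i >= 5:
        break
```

Let's trace through this code step by step.

Initialize: num_found = 0
Entering loop: for i in range(12):
After iteration 1: i = 0, num_found = 1
After iteration 2: i = 1, num_found = 2
After iteration 3: i = 2, num_found = 3
After iteration 4: i = 3, num_found = 4
After iteration 5: i = 4, num_found = 5
After iteration 6: i = 5, num_found = 6
Loop ends.

Final answer: 6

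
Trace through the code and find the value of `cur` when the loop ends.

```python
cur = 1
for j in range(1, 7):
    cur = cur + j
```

Let's trace through this code step by step.

Initialize: cur = 1
Entering loop: for j in range(1, 7):
After iteration 1: j = 1, cur = 2
After iteration 2: j = 2, cur = 4
After iteration 3: j = 3, cur = 7
After iteration 4: j = 4, cur = 11
After iteration 5: j = 5, cur = 16
After iteration 6: j = 6, cur = 22
Loop ends.

Final answer: 22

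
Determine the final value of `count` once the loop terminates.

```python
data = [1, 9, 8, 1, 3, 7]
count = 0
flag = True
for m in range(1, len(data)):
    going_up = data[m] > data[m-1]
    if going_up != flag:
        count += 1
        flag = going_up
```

Let's trace through this code step by step.

Initialize: data = [1, 9, 8, 1, 3, 7]
Initialize: count = 0
Initialize: flag = True
Entering loop: for m in range(1, len(data)):
After iteration 1: m = 1, count = 0, flag = True, going_up = True
After iteration 2: m = 2, count = 1, flag = False, going_up = False
After iteration 3: m = 3, count = 1, flag = False, going_up = False
After iteration 4: m = 4, count = 2, flag = True, going_up = True
After iteration 5: m = 5, count = 2, flag = True, going_up = True
Loop ends.

Final answer: 2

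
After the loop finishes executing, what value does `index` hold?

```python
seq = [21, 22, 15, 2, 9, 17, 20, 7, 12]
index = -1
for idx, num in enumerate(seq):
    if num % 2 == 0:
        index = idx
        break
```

Let's trace through this code step by step.

Initialize: seq = [21, 22, 15, 2, 9, 17, 20, 7, 12]
Initialize: index = -1
Entering loop: for idx, num in enumerate(seq):
After iteration 1: idx = 0, num = 21, index = -1
After iteration 2: idx = 1, num = 22, index = 1
Loop ends.

Final answer: 1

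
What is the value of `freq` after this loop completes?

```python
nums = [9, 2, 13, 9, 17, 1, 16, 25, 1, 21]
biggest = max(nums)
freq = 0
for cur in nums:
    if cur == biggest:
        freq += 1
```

Let's trace through this code step by step.

Initialize: nums = [9, 2, 13, 9, 17, 1, 16, 25, 1, 21]
Initialize: biggest = 25
Initialize: freq = 0
Entering loop: for cur in nums:
After iteration 1: cur = 9, freq = 0
After iteration 2: cur = 2, freq = 0
After iteration 3: cur = 13, freq = 0
After iteration 4: cur = 9, freq = 0
After iteration 5: cur = 17, freq = 0
After iteration 6: cur = 1, freq = 0
After iteration 7: cur = 16, freq = 0
After iteration 8: cur = 25, freq = 1
After iteration 9: cur = 1, freq = 1
After iteration 10: cur = 21, freq = 1
Loop ends.

Final answer: 1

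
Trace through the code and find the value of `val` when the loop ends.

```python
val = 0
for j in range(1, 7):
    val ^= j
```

Let's trace through this code step by step.

Initialize: val = 0
Entering loop: for j in range(1, 7):
After iteration 1: j = 1, val = 1
After iteration 2: j = 2, val = 3
After iteration 3: j = 3, val = 0
After iteration 4: j = 4, val = 4
After iteration 5: j = 5, val = 1
After iteration 6: j = 6, val = 7
Loop ends.

Final answer: 7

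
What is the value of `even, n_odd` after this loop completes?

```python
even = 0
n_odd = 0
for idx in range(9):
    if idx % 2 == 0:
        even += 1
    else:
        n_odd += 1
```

Let's trace through this code step by step.

Initialize: even = 0
Initialize: n_odd = 0
Entering loop: for idx in range(9):
After iteration 1: idx = 0, even = 1, n_odd = 0
After iteration 2: idx = 1, even = 1, n_odd = 1
After iteration 3: idx = 2, even = 2, n_odd = 1
After iteration 4: idx = 3, even = 2, n_odd = 2
After iteration 5: idx = 4, even = 3, n_odd = 2
After iteration 6: idx = 5, even = 3, n_odd = 3
After iteration 7: idx = 6, even = 4, n_odd = 3
After iteration 8: idx = 7, even = 4, n_odd = 4
After iteration 9: idx = 8, even = 5, n_odd = 4
Loop ends.

Final answer: 5, 4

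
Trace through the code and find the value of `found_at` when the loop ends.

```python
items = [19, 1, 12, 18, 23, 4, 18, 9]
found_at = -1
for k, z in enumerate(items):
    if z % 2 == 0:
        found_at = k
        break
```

Let's trace through this code step by step.

Initialize: items = [19, 1, 12, 18, 23, 4, 18, 9]
Initialize: found_at = -1
Entering loop: for k, z in enumerate(items):
After iteration 1: k = 0, z = 19, found_at = -1
After iteration 2: k = 1, z = 1, found_at = -1
After iteration 3: k = 2, z = 12, found_at = 2
Loop ends.

Final answer: 2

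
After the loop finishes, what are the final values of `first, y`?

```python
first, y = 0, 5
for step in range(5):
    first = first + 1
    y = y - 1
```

Let's trace through this code step by step.

Initialize: first = 0
Initialize: y = 5
Entering loop: for step in range(5):
After iteration 1: step = 0, first = 1, y = 4
After iteration 2: step = 1, first = 2, y = 3
After iteration 3: step = 2, first = 3, y = 2
After iteration 4: step = 3, first = 4, y = 1
After iteration 5: step = 4, first = 5, y = 0
Loop ends.

Final answer: 5, 0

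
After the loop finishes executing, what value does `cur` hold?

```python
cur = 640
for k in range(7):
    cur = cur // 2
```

Let's trace through this code step by step.

Initialize: cur = 640
Entering loop: for k in range(7):
After iteration 1: k = 0, cur = 320
After iteration 2: k = 1, cur = 160
After iteration 3: k = 2, cur = 80
After iteration 4: k = 3, cur = 40
After iteration 5: k = 4, cur = 20
After iteration 6: k = 5, cur = 10
After iteration 7: k = 6, cur = 5
Loop ends.

Final answer: 5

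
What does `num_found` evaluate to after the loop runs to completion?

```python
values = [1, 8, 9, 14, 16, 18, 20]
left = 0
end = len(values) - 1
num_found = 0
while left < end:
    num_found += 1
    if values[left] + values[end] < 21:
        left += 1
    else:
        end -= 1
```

Let's trace through this code step by step.

Initialize: values = [1, 8, 9, 14, 16, 18, 20]
Initialize: left = 0
Initialize: end = 6
Initialize: num_found = 0
Entering loop: while left < end:
After iteration 1: left = 0, end = 5, num_found = 1
After iteration 2: left = 1, end = 5, num_found = 2
After iteration 3: left = 1, end = 4, num_found = 3
After iteration 4: left = 1, end = 3, num_found = 4
After iteration 5: left = 1, end = 2, num_found = 5
After iteration 6: left = 2, end = 2, num_found = 6
Loop ends.

Final answer: 6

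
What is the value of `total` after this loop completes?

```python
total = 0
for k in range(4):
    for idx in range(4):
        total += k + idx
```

Let's trace through this code step by step.

Initialize: total = 0
Entering loop: for k in range(4):
After iteration 1: k = 0, total = 6
After iteration 2: k = 1, total = 16
After iteration 3: k = 2, total = 30
After iteration 4: k = 3, total = 48
Loop ends.

Final answer: 48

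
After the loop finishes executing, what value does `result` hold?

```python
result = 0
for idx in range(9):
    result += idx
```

Let's trace through this code step by step.

Initialize: result = 0
Entering loop: for idx in range(9):
After iteration 1: idx = 0, result = 0
After iteration 2: idx = 1, result = 1
After iteration 3: idx = 2, result = 3
After iteration 4: idx = 3, result = 6
After iteration 5: idx = 4, result = 10
After iteration 6: idx = 5, result = 15
After iteration 7: idx = 6, result = 21
After iteration 8: idx = 7, result = 28
After iteration 9: idx = 8, result = 36
Loop ends.

Final answer: 36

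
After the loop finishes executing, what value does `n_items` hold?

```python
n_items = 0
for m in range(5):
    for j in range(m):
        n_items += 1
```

Let's trace through this code step by step.

Initialize: n_items = 0
Entering loop: for m in range(5):
After iteration 1: m = 0, n_items = 0
After iteration 2: m = 1, n_items = 1, j = 0
After iteration 3: m = 2, n_items = 3, j = 1
After iteration 4: m = 3, n_items = 6, j = 2
After iteration 5: m = 4, n_items = 10, j = 3
Loop ends.

Final answer: 10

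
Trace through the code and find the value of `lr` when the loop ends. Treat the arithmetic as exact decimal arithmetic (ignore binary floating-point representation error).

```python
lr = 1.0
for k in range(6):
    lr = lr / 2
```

Let's trace through this code step by step.

Initialize: lr = 1.0
Entering loop: for k in range(6):
After iteration 1: k = 0, lr = 0.5
After iteration 2: k = 1, lr = 0.25
After iteration 3: k = 2, lr = 0.125
After iteration 4: k = 3, lr = 0.0625
After iteration 5: k = 4, lr = 0.03125
After iteration 6: k = 5, lr = 0.015625
Loop ends.

Final answer: 0.015625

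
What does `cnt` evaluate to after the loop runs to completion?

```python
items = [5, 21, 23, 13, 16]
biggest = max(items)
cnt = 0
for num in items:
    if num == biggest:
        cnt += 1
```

Let's trace through this code step by step.

Initialize: items = [5, 21, 23, 13, 16]
Initialize: biggest = 23
Initialize: cnt = 0
Entering loop: for num in items:
After iteration 1: num = 5, cnt = 0
After iteration 2: num = 21, cnt = 0
After iteration 3: num = 23, cnt = 1
After iteration 4: num = 13, cnt = 1
After iteration 5: num = 16, cnt = 1
Loop ends.

Final answer: 1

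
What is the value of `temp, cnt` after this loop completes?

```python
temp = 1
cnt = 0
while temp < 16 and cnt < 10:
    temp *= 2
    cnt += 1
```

Let's trace through this code step by step.

Initialize: temp = 1
Initialize: cnt = 0
Entering loop: while temp < 16 and cnt < 10:
After iteration 1: temp = 2, cnt = 1
After iteration 2: temp = 4, cnt = 2
After iteration 3: temp = 8, cnt = 3
After iteration 4: temp = 16, cnt = 4
Loop ends.

Final answer: 16, 4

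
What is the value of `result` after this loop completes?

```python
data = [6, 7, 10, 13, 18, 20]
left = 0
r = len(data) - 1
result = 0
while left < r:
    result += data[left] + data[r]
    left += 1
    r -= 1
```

Let's trace through this code step by step.

Initialize: data = [6, 7, 10, 13, 18, 20]
Initialize: left = 0
Initialize: r = 5
Initialize: result = 0
Entering loop: while left < r:
After iteration 1: left = 1, r = 4, result = 26
After iteration 2: left = 2, r = 3, result = 51
After iteration 3: left = 3, r = 2, result = 74
Loop ends.

Final answer: 74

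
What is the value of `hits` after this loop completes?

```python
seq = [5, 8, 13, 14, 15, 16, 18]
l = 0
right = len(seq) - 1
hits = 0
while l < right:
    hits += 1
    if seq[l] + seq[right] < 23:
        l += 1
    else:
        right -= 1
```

Let's trace through this code step by step.

Initialize: seq = [5, 8, 13, 14, 15, 16, 18]
Initialize: l = 0
Initialize: right = 6
Initialize: hits = 0
Entering loop: while l < right:
After iteration 1: l = 0, right = 5, hits = 1
After iteration 2: l = 1, right = 5, hits = 2
After iteration 3: l = 1, right = 4, hits = 3
After iteration 4: l = 1, right = 3, hits = 4
After iteration 5: l = 2, right = 3, hits = 5
After iteration 6: l = 2, right = 2, hits = 6
Loop ends.

Final answer: 6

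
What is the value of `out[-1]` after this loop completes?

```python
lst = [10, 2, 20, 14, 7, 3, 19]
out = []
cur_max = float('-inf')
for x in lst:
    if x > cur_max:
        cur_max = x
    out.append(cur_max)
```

Let's trace through this code step by step.

Initialize: lst = [10, 2, 20, 14, 7, 3, 19]
Initialize: out = []
Initialize: cur_max = -inf
Entering loop: for x in lst:
After iteration 1: x = 10, out = [10], cur_max = 10
After iteration 2: x = 2, out = [10, 10], cur_max = 10
After iteration 3: x = 20, out = [10, 10, 20], cur_max = 20
After iteration 4: x = 14, out = [10, 10, 20, 20], cur_max = 20
After iteration 5: x = 7, out = [10, 10, 20, 20, 20], cur_max = 20
After iteration 6: x = 3, out = [10, 10, 20, 20, 20, 20], cur_max = 20
After iteration 7: x = 19, out = [10, 10, 20, 20, 20, 20, 20], cur_max = 20
Loop ends.
out[-1] = 20

Final answer: 20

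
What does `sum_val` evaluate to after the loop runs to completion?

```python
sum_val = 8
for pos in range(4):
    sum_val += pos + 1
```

Let's trace through this code step by step.

Initialize: sum_val = 8
Entering loop: for pos in range(4):
After iteration 1: pos = 0, sum_val = 9
After iteration 2: pos = 1, sum_val = 11
After iteration 3: pos = 2, sum_val = 14
After iteration 4: pos = 3, sum_val = 18
Loop ends.

Final answer: 18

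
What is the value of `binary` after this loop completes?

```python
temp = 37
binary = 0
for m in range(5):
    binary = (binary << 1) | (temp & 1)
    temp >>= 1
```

Let's trace through this code step by step.

Initialize: temp = 37
Initialize: binary = 0
Entering loop: for m in range(5):
After iteration 1: m = 0, temp = 18, binary = 1
After iteration 2: m = 1, temp = 9, binary = 2
After iteration 3: m = 2, temp = 4, binary = 5
After iteration 4: m = 3, temp = 2, binary = 10
After iteration 5: m = 4, temp = 1, binary = 20
Loop ends.

Final answer: 20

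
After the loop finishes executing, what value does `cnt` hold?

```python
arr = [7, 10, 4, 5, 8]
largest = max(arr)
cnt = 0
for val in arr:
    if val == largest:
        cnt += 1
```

Let's trace through this code step by step.

Initialize: arr = [7, 10, 4, 5, 8]
Initialize: largest = 10
Initialize: cnt = 0
Entering loop: for val in arr:
After iteration 1: val = 7, cnt = 0
After iteration 2: val = 10, cnt = 1
After iteration 3: val = 4, cnt = 1
After iteration 4: val = 5, cnt = 1
After iteration 5: val = 8, cnt = 1
Loop ends.

Final answer: 1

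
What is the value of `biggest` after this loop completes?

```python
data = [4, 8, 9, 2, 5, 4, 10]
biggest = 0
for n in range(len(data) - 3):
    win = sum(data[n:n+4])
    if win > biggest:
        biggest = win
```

Let's trace through this code step by step.

Initialize: data = [4, 8, 9, 2, 5, 4, 10]
Initialize: biggest = 0
Entering loop: for n in range(len(data) - 3):
After iteration 1: n = 0, biggest = 23, win = 23
After iteration 2: n = 1, biggest = 24, win = 24
After iteration 3: n = 2, biggest = 24, win = 20
After iteration 4: n = 3, biggest = 24, win = 21
Loop ends.

Final answer: 24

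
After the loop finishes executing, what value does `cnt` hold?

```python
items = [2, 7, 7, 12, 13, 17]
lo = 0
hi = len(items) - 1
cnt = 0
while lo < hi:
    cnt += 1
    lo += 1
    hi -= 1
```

Let's trace through this code step by step.

Initialize: items = [2, 7, 7, 12, 13, 17]
Initialize: lo = 0
Initialize: hi = 5
Initialize: cnt = 0
Entering loop: while lo < hi:
After iteration 1: lo = 1, hi = 4, cnt = 1
After iteration 2: lo = 2, hi = 3, cnt = 2
After iteration 3: lo = 3, hi = 2, cnt = 3
Loop ends.

Final answer: 3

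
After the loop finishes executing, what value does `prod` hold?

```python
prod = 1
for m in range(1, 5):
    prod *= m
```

Let's trace through this code step by step.

Initialize: prod = 1
Entering loop: for m in range(1, 5):
After iteration 1: m = 1, prod = 1
After iteration 2: m = 2, prod = 2
After iteration 3: m = 3, prod = 6
After iteration 4: m = 4, prod = 24
Loop ends.

Final answer: 24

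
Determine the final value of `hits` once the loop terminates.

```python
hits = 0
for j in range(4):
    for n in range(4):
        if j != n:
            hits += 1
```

Let's trace through this code step by step.

Initialize: hits = 0
Entering loop: for j in range(4):
After iteration 1: j = 0, hits = 3
After iteration 2: j = 1, hits = 6
After iteration 3: j = 2, hits = 9
After iteration 4: j = 3, hits = 12
Loop ends.

Final answer: 12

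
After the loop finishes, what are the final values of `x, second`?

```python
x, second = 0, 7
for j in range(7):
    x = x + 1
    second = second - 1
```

Let's trace through this code step by step.

Initialize: x = 0
Initialize: second = 7
Entering loop: for j in range(7):
After iteration 1: j = 0, x = 1, second = 6
After iteration 2: j = 1, x = 2, second = 5
After iteration 3: j = 2, x = 3, second = 4
After iteration 4: j = 3, x = 4, second = 3
After iteration 5: j = 4, x = 5, second = 2
After iteration 6: j = 5, x = 6, second = 1
After iteration 7: j = 6, x = 7, second = 0
Loop ends.

Final answer: 7, 0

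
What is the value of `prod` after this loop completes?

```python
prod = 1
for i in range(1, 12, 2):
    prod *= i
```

Let's trace through this code step by step.

Initialize: prod = 1
Entering loop: for i in range(1, 12, 2):
After iteration 1: i = 1, prod = 1
After iteration 2: i = 3, prod = 3
After iteration 3: i = 5, prod = 15
After iteration 4: i = 7, prod = 105
After iteration 5: i = 9, prod = 945
After iteration 6: i = 11, prod = 10395
Loop ends.

Final answer: 10395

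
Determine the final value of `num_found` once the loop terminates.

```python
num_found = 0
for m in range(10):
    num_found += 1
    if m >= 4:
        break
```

Let's trace through this code step by step.

Initialize: num_found = 0
Entering loop: for m in range(10):
After iteration 1: m = 0, num_found = 1
After iteration 2: m = 1, num_found = 2
After iteration 3: m = 2, num_found = 3
After iteration 4: m = 3, num_found = 4
After iteration 5: m = 4, num_found = 5
Loop ends.

Final answer: 5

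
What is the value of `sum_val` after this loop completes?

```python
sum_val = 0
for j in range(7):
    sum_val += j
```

Let's trace through this code step by step.

Initialize: sum_val = 0
Entering loop: for j in range(7):
After iteration 1: j = 0, sum_val = 0
After iteration 2: j = 1, sum_val = 1
After iteration 3: j = 2, sum_val = 3
After iteration 4: j = 3, sum_val = 6
After iteration 5: j = 4, sum_val = 10
After iteration 6: j = 5, sum_val = 15
After iteration 7: j = 6, sum_val = 21
Loop ends.

Final answer: 21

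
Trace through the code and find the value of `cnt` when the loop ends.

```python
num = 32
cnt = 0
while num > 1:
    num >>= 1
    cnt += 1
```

Let's trace through this code step by step.

Initialize: num = 32
Initialize: cnt = 0
Entering loop: while num > 1:
After iteration 1: num = 16, cnt = 1
After iteration 2: num = 8, cnt = 2
After iteration 3: num = 4, cnt = 3
After iteration 4: num = 2, cnt = 4
After iteration 5: num = 1, cnt = 5
Loop ends.

Final answer: 5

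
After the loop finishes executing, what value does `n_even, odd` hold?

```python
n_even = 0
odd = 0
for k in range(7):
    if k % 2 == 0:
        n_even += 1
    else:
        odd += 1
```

Let's trace through this code step by step.

Initialize: n_even = 0
Initialize: odd = 0
Entering loop: for k in range(7):
After iteration 1: k = 0, n_even = 1, odd = 0
After iteration 2: k = 1, n_even = 1, odd = 1
After iteration 3: k = 2, n_even = 2, odd = 1
After iteration 4: k = 3, n_even = 2, odd = 2
After iteration 5: k = 4, n_even = 3, odd = 2
After iteration 6: k = 5, n_even = 3, odd = 3
After iteration 7: k = 6, n_even = 4, odd = 3
Loop ends.

Final answer: 4, 3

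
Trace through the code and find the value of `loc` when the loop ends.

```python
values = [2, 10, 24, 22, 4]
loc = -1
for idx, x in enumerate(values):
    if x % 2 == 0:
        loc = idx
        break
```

Let's trace through this code step by step.

Initialize: values = [2, 10, 24, 22, 4]
Initialize: loc = -1
Entering loop: for idx, x in enumerate(values):
After iteration 1: idx = 0, x = 2, loc = 0
Loop ends.

Final answer: 0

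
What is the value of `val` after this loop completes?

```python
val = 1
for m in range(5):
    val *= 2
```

Let's trace through this code step by step.

Initialize: val = 1
Entering loop: for m in range(5):
After iteration 1: m = 0, val = 2
After iteration 2: m = 1, val = 4
After iteration 3: m = 2, val = 8
After iteration 4: m = 3, val = 16
After iteration 5: m = 4, val = 32
Loop ends.

Final answer: 32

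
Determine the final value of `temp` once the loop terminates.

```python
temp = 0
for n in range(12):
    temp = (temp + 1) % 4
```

Let's trace through this code step by step.

Initialize: temp = 0
Entering loop: for n in range(12):
After iteration 1: n = 0, temp = 1
After iteration 2: n = 1, temp = 2
After iteration 3: n = 2, temp = 3
After iteration 4: n = 3, temp = 0
After iteration 5: n = 4, temp = 1
After iteration 6: n = 5, temp = 2
After iteration 7: n = 6, temp = 3
After iteration 8: n = 7, temp = 0
After iteration 9: n = 8, temp = 1
After iteration 10: n = 9, temp = 2
After iteration 11: n = 10, temp = 3
After iteration 12: n = 11, temp = 0
Loop ends.

Final answer: 0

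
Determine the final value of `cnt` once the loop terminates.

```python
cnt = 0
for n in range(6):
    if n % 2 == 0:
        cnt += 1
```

Let's trace through this code step by step.

Initialize: cnt = 0
Entering loop: for n in range(6):
After iteration 1: n = 0, cnt = 1
After iteration 2: n = 1, cnt = 1
After iteration 3: n = 2, cnt = 2
After iteration 4: n = 3, cnt = 2
After iteration 5: n = 4, cnt = 3
After iteration 6: n = 5, cnt = 3
Loop ends.

Final answer: 3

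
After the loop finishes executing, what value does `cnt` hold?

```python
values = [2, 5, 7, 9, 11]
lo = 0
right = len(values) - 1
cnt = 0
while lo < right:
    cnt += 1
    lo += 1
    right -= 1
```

Let's trace through this code step by step.

Initialize: values = [2, 5, 7, 9, 11]
Initialize: lo = 0
Initialize: right = 4
Initialize: cnt = 0
Entering loop: while lo < right:
After iteration 1: lo = 1, right = 3, cnt = 1
After iteration 2: lo = 2, right = 2, cnt = 2
Loop ends.

Final answer: 2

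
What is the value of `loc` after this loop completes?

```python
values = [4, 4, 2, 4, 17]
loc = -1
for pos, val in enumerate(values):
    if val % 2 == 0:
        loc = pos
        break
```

Let's trace through this code step by step.

Initialize: values = [4, 4, 2, 4, 17]
Initialize: loc = -1
Entering loop: for pos, val in enumerate(values):
After iteration 1: pos = 0, val = 4, loc = 0
Loop ends.

Final answer: 0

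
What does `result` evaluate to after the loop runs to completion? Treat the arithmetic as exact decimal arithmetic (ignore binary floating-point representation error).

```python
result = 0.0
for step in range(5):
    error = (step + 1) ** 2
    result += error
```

Let's trace through this code step by step.

Initialize: result = 0.0
Entering loop: for step in range(5):
After iteration 1: step = 0, result = 1.0, error = 1
After iteration 2: step = 1, result = 5.0, error = 4
After iteration 3: step = 2, result = 14.0, error = 9
After iteration 4: step = 3, result = 30.0, error = 16
After iteration 5: step = 4, result = 55.0, error = 25
Loop ends.

Final answer: 55.0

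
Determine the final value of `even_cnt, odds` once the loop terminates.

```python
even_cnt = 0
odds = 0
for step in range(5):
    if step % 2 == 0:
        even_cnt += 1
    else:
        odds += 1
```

Let's trace through this code step by step.

Initialize: even_cnt = 0
Initialize: odds = 0
Entering loop: for step in range(5):
After iteration 1: step = 0, even_cnt = 1, odds = 0
After iteration 2: step = 1, even_cnt = 1, odds = 1
After iteration 3: step = 2, even_cnt = 2, odds = 1
After iteration 4: step = 3, even_cnt = 2, odds = 2
After iteration 5: step = 4, even_cnt = 3, odds = 2
Loop ends.

Final answer: 3, 2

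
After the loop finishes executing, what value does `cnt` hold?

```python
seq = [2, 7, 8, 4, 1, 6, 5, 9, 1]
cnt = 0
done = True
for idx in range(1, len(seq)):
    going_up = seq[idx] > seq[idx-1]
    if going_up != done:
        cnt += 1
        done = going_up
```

Let's trace through this code step by step.

Initialize: seq = [2, 7, 8, 4, 1, 6, 5, 9, 1]
Initialize: cnt = 0
Initialize: done = True
Entering loop: for idx in range(1, len(seq)):
After iteration 1: idx = 1, cnt = 0, done = True, going_up = True
After iteration 2: idx = 2, cnt = 0, done = True, going_up = True
After iteration 3: idx = 3, cnt = 1, done = False, going_up = False
After iteration 4: idx = 4, cnt = 1, done = False, going_up = False
After iteration 5: idx = 5, cnt = 2, done = True, going_up = True
After iteration 6: idx = 6, cnt = 3, done = False, going_up = False
After iteration 7: idx = 7, cnt = 4, done = True, going_up = True
After iteration 8: idx = 8, cnt = 5, done = False, going_up = False
Loop ends.

Final answer: 5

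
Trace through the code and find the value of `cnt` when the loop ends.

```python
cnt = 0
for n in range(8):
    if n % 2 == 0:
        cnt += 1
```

Let's trace through this code step by step.

Initialize: cnt = 0
Entering loop: for n in range(8):
After iteration 1: n = 0, cnt = 1
After iteration 2: n = 1, cnt = 1
After iteration 3: n = 2, cnt = 2
After iteration 4: n = 3, cnt = 2
After iteration 5: n = 4, cnt = 3
After iteration 6: n = 5, cnt = 3
After iteration 7: n = 6, cnt = 4
After iteration 8: n = 7, cnt = 4
Loop ends.

Final answer: 4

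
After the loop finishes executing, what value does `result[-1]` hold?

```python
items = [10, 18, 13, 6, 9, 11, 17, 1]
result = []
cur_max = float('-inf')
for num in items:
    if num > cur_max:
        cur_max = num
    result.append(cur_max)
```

Let's trace through this code step by step.

Initialize: items = [10, 18, 13, 6, 9, 11, 17, 1]
Initialize: result = []
Initialize: cur_max = -inf
Entering loop: for num in items:
After iteration 1: num = 10, result = [10], cur_max = 10
After iteration 2: num = 18, result = [10, 18], cur_max = 18
After iteration 3: num = 13, result = [10, 18, 18], cur_max = 18
After iteration 4: num = 6, result = [10, 18, 18, 18], cur_max = 18
After iteration 5: num = 9, result = [10, 18, 18, 18, 18], cur_max = 18
After iteration 6: num = 11, result = [10, 18, 18, 18, 18, 18], cur_max = 18
After iteration 7: num = 17, result = [10, 18, 18, 18, 18, 18, 18], cur_max = 18
After iteration 8: num = 1, result = [10, 18, 18, 18, 18, 18, 18, 18], cur_max = 18
Loop ends.
result[-1] = 18

Final answer: 18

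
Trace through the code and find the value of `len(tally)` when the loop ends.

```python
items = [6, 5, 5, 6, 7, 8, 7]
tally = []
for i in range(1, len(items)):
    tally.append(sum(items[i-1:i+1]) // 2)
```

Let's trace through this code step by step.

Initialize: items = [6, 5, 5, 6, 7, 8, 7]
Initialize: tally = []
Entering loop: for i in range(1, len(items)):
After iteration 1: i = 1, tally = [5]
After iteration 2: i = 2, tally = [5, 5]
After iteration 3: i = 3, tally = [5, 5, 5]
After iteration 4: i = 4, tally = [5, 5, 5, 6]
After iteration 5: i = 5, tally = [5, 5, 5, 6, 7]
After iteration 6: i = 6, tally = [5, 5, 5, 6, 7, 7]
Loop ends.
len(tally) = 6

Final answer: 6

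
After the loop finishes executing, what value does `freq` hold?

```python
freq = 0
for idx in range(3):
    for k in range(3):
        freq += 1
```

Let's trace through this code step by step.

Initialize: freq = 0
Entering loop: for idx in range(3):
After iteration 1: idx = 0, freq = 3
After iteration 2: idx = 1, freq = 6
After iteration 3: idx = 2, freq = 9
Loop ends.

Final answer: 9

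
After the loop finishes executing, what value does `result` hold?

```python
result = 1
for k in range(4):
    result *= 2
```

Let's trace through this code step by step.

Initialize: result = 1
Entering loop: for k in range(4):
After iteration 1: k = 0, result = 2
After iteration 2: k = 1, result = 4
After iteration 3: k = 2, result = 8
After iteration 4: k = 3, result = 16
Loop ends.

Final answer: 16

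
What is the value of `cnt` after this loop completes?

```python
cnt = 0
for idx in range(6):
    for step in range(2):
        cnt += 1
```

Let's trace through this code step by step.

Initialize: cnt = 0
Entering loop: for idx in range(6):
After iteration 1: idx = 0, cnt = 2
After iteration 2: idx = 1, cnt = 4
After iteration 3: idx = 2, cnt = 6
After iteration 4: idx = 3, cnt = 8
After iteration 5: idx = 4, cnt = 10
After iteration 6: idx = 5, cnt = 12
Loop ends.

Final answer: 12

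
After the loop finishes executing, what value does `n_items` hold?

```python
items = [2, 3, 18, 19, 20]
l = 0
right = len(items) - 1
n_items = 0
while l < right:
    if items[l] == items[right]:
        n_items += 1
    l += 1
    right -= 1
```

Let's trace through this code step by step.

Initialize: items = [2, 3, 18, 19, 20]
Initialize: l = 0
Initialize: right = 4
Initialize: n_items = 0
Entering loop: while l < right:
After iteration 1: l = 1, right = 3, n_items = 0
After iteration 2: l = 2, right = 2, n_items = 0
Loop ends.

Final answer: 0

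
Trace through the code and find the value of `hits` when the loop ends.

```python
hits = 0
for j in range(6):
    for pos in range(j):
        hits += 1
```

Let's trace through this code step by step.

Initialize: hits = 0
Entering loop: for j in range(6):
After iteration 1: j = 0, hits = 0
After iteration 2: j = 1, hits = 1, pos = 0
After iteration 3: j = 2, hits = 3, pos = 1
After iteration 4: j = 3, hits = 6, pos = 2
After iteration 5: j = 4, hits = 10, pos = 3
After iteration 6: j = 5, hits = 15, pos = 4
Loop ends.

Final answer: 15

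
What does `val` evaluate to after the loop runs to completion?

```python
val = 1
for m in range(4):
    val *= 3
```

Let's trace through this code step by step.

Initialize: val = 1
Entering loop: for m in range(4):
After iteration 1: m = 0, val = 3
After iteration 2: m = 1, val = 9
After iteration 3: m = 2, val = 27
After iteration 4: m = 3, val = 81
Loop ends.

Final answer: 81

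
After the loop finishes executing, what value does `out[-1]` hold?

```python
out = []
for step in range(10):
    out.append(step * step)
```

Let's trace through this code step by step.

Initialize: out = []
Entering loop: for step in range(10):
After iteration 1: step = 0, out = [0]
After iteration 2: step = 1, out = [0, 1]
After iteration 3: step = 2, out = [0, 1, 4]
After iteration 4: step = 3, out = [0, 1, 4, 9]
After iteration 5: step = 4, out = [0, 1, 4, 9, 16]
After iteration 6: step = 5, out = [0, 1, 4, 9, 16, 25]
After iteration 7: step = 6, out = [0, 1, 4, 9, 16, 25, 36]
After iteration 8: step = 7, out = [0, 1, 4, 9, 16, 25, 36, 49]
After iteration 9: step = 8, out = [0, 1, 4, 9, 16, 25, 36, 49, 64]
After iteration 10: step = 9, out = [0, 1, 4, 9, 16, 25, 36, 49, 64, 81]
Loop ends.
out[-1] = 81

Final answer: 81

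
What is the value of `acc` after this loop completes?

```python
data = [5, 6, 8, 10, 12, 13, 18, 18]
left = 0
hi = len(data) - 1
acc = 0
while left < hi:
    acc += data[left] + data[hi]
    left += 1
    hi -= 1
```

Let's trace through this code step by step.

Initialize: data = [5, 6, 8, 10, 12, 13, 18, 18]
Initialize: left = 0
Initialize: hi = 7
Initialize: acc = 0
Entering loop: while left < hi:
After iteration 1: left = 1, hi = 6, acc = 23
After iteration 2: left = 2, hi = 5, acc = 47
After iteration 3: left = 3, hi = 4, acc = 68
After iteration 4: left = 4, hi = 3, acc = 90
Loop ends.

Final answer: 90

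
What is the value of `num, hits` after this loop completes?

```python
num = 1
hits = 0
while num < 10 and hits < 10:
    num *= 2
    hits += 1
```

Let's trace through this code step by step.

Initialize: num = 1
Initialize: hits = 0
Entering loop: while num < 10 and hits < 10:
After iteration 1: num = 2, hits = 1
After iteration 2: num = 4, hits = 2
After iteration 3: num = 8, hits = 3
After iteration 4: num = 16, hits = 4
Loop ends.

Final answer: 16, 4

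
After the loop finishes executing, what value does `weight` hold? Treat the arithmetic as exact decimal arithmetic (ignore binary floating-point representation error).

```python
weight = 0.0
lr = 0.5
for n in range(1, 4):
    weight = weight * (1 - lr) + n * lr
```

Let's trace through this code step by step.

Initialize: weight = 0.0
Initialize: lr = 0.5
Entering loop: for n in range(1, 4):
After iteration 1: n = 1, weight = 0.5
After iteration 2: n = 2, weight = 1.25
After iteration 3: n = 3, weight = 2.125
Loop ends.

Final answer: 2.125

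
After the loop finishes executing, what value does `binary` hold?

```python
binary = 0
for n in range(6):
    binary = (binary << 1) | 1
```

Let's trace through this code step by step.

Initialize: binary = 0
Entering loop: for n in range(6):
After iteration 1: n = 0, binary = 1
After iteration 2: n = 1, binary = 3
After iteration 3: n = 2, binary = 7
After iteration 4: n = 3, binary = 15
After iteration 5: n = 4, binary = 31
After iteration 6: n = 5, binary = 63
Loop ends.

Final answer: 63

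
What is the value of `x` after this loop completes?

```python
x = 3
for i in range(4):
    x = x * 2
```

Let's trace through this code step by step.

Initialize: x = 3
Entering loop: for i in range(4):
After iteration 1: i = 0, x = 6
After iteration 2: i = 1, x = 12
After iteration 3: i = 2, x = 24
After iteration 4: i = 3, x = 48
Loop ends.

Final answer: 48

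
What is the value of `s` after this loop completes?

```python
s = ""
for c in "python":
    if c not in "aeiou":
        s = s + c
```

Let's trace through this code step by step.

Initialize: s = ''
Entering loop: for c in "python":
After iteration 1: c = 'p', s = 'p'
After iteration 2: c = 'y', s = 'py'
After iteration 3: c = 't', s = 'pyt'
After iteration 4: c = 'h', s = 'pyth'
After iteration 5: c = 'o', s = 'pyth'
After iteration 6: c = 'n', s = 'pythn'
Loop ends.

Final answer: 'pythn'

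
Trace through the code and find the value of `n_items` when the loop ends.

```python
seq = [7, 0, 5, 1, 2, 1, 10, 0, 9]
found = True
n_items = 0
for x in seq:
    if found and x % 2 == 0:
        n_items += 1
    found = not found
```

Let's trace through this code step by step.

Initialize: seq = [7, 0, 5, 1, 2, 1, 10, 0, 9]
Initialize: found = True
Initialize: n_items = 0
Entering loop: for x in seq:
After iteration 1: x = 7, found = False, n_items = 0
After iteration 2: x = 0, found = True, n_items = 0
After iteration 3: x = 5, found = False, n_items = 0
After iteration 4: x = 1, found = True, n_items = 0
After iteration 5: x = 2, found = False, n_items = 1
After iteration 6: x = 1, found = True, n_items = 1
After iteration 7: x = 10, found = False, n_items = 2
After iteration 8: x = 0, found = True, n_items = 2
After iteration 9: x = 9, found = False, n_items = 2
Loop ends.

Final answer: 2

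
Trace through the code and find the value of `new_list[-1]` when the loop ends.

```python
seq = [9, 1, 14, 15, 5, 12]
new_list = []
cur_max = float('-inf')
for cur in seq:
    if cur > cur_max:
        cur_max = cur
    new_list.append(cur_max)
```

Let's trace through this code step by step.

Initialize: seq = [9, 1, 14, 15, 5, 12]
Initialize: new_list = []
Initialize: cur_max = -inf
Entering loop: for cur in seq:
After iteration 1: cur = 9, new_list = [9], cur_max = 9
After iteration 2: cur = 1, new_list = [9, 9], cur_max = 9
After iteration 3: cur = 14, new_list = [9, 9, 14], cur_max = 14
After iteration 4: cur = 15, new_list = [9, 9, 14, 15], cur_max = 15
After iteration 5: cur = 5, new_list = [9, 9, 14, 15, 15], cur_max = 15
After iteration 6: cur = 12, new_list = [9, 9, 14, 15, 15, 15], cur_max = 15
Loop ends.
new_list[-1] = 15

Final answer: 15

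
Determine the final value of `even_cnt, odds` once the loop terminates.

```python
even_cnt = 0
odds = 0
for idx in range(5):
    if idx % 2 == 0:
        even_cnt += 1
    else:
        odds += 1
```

Let's trace through this code step by step.

Initialize: even_cnt = 0
Initialize: odds = 0
Entering loop: for idx in range(5):
After iteration 1: idx = 0, even_cnt = 1, odds = 0
After iteration 2: idx = 1, even_cnt = 1, odds = 1
After iteration 3: idx = 2, even_cnt = 2, odds = 1
After iteration 4: idx = 3, even_cnt = 2, odds = 2
After iteration 5: idx = 4, even_cnt = 3, odds = 2
Loop ends.

Final answer: 3, 2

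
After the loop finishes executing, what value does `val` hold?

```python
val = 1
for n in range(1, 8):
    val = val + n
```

Let's trace through this code step by step.

Initialize: val = 1
Entering loop: for n in range(1, 8):
After iteration 1: n = 1, val = 2
After iteration 2: n = 2, val = 4
After iteration 3: n = 3, val = 7
After iteration 4: n = 4, val = 11
After iteration 5: n = 5, val = 16
After iteration 6: n = 6, val = 22
After iteration 7: n = 7, val = 29
Loop ends.

Final answer: 29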